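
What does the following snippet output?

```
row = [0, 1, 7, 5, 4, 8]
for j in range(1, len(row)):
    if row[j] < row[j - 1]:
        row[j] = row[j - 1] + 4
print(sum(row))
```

53

j=1: 1>=0, unchanged → [0, 1, 7, 5, 4, 8]
j=2: 7>=1, unchanged → [0, 1, 7, 5, 4, 8]
j=3: 5<7, row[3] = 7+4 = 11 → [0, 1, 7, 11, 4, 8]
j=4: 4<11, row[4] = 11+4 = 15 → [0, 1, 7, 11, 15, 8]
j=5: 8<15, row[5] = 15+4 = 19 → [0, 1, 7, 11, 15, 19]
sum = 53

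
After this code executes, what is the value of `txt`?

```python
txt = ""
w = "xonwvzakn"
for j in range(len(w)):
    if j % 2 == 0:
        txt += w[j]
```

j=0: add 'x' → 'x'
j=1: skip
j=2: add 'n' → 'xn'
j=3: skip
j=4: add 'v' → 'xnv'
j=5: skip
j=6: add 'a' → 'xnva'
j=7: skip
j=8: add 'n' → 'xnvan'

'xnvan'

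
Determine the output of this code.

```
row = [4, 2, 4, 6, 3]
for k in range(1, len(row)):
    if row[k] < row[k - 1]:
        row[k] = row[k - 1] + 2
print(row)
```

[4, 6, 8, 10, 12]

k=1: 2<4, row[1] = 4+2 = 6 → [4, 6, 4, 6, 3]
k=2: 4<6, row[2] = 6+2 = 8 → [4, 6, 8, 6, 3]
k=3: 6<8, row[3] = 8+2 = 10 → [4, 6, 8, 10, 3]
k=4: 3<10, row[4] = 10+2 = 12 → [4, 6, 8, 10, 12]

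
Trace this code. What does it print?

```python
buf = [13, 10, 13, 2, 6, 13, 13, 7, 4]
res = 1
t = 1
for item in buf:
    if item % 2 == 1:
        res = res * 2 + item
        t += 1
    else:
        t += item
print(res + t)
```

item=13: odd, res = 1*2+13 = 15; t=2
item=10: not odd; t=12
item=13: odd, res = 15*2+13 = 43; t=13
item=2: not odd; t=15
item=6: not odd; t=21
item=13: odd, res = 43*2+13 = 99; t=22
item=13: odd, res = 99*2+13 = 211; t=23
item=7: odd, res = 211*2+7 = 429; t=24
item=4: not odd; t=28
res+t = 429+28 = 457

457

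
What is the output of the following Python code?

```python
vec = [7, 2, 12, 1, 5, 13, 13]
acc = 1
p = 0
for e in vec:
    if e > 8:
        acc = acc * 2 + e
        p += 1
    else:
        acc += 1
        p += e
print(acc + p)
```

e=7: not >8, acc = 1+1 = 2; p=7
e=2: not >8, acc = 2+1 = 3; p=9
e=12: >8, acc = 3*2+12 = 18; p=10
e=1: not >8, acc = 18+1 = 19; p=11
e=5: not >8, acc = 19+1 = 20; p=16
e=13: >8, acc = 20*2+13 = 53; p=17
e=13: >8, acc = 53*2+13 = 119; p=18
acc+p = 119+18 = 137

137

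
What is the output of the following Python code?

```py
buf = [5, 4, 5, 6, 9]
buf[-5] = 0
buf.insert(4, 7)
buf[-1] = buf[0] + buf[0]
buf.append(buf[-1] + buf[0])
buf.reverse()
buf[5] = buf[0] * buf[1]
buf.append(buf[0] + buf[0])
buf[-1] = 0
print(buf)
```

[0, 0, 7, 6, 5, 0, 0, 0]

buf[-5] = 0 → [0, 4, 5, 6, 9]
insert 7 at 4 → [0, 4, 5, 6, 7, 9]
buf[-1] = buf[0]+buf[0] = 0+0 = 0 → [0, 4, 5, 6, 7, 0]
append buf[-1]+buf[0] = 0+0 = 0 → [0, 4, 5, 6, 7, 0, 0]
reverse → [0, 0, 7, 6, 5, 4, 0]
buf[5] = buf[0]*buf[1] = 0*0 = 0 → [0, 0, 7, 6, 5, 0, 0]
append buf[0]+buf[0] = 0+0 = 0 → [0, 0, 7, 6, 5, 0, 0, 0]
buf[-1] = 0 → [0, 0, 7, 6, 5, 0, 0, 0]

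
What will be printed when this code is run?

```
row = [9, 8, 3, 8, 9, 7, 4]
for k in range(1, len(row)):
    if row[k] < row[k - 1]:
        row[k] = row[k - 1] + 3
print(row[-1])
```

k=1: 8<9, row[1] = 9+3 = 12 → [9, 12, 3, 8, 9, 7, 4]
k=2: 3<12, row[2] = 12+3 = 15 → [9, 12, 15, 8, 9, 7, 4]
k=3: 8<15, row[3] = 15+3 = 18 → [9, 12, 15, 18, 9, 7, 4]
k=4: 9<18, row[4] = 18+3 = 21 → [9, 12, 15, 18, 21, 7, 4]
k=5: 7<21, row[5] = 21+3 = 24 → [9, 12, 15, 18, 21, 24, 4]
k=6: 4<24, row[6] = 24+3 = 27 → [9, 12, 15, 18, 21, 24, 27]

27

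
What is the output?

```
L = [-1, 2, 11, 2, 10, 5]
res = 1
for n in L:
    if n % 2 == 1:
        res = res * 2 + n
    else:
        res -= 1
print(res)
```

23

n=-1: odd, res = 1*2+(-1) = 1
n=2: not odd, res = 1-1 = 0
n=11: odd, res = 0*2+11 = 11
n=2: not odd, res = 11-1 = 10
n=10: not odd, res = 10-1 = 9
n=5: odd, res = 9*2+5 = 23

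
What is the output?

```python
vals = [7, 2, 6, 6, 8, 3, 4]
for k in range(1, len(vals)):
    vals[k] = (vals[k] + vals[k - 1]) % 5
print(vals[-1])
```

k=1: vals[1] = (2+7)%5 = 4 → [7, 4, 6, 6, 8, 3, 4]
k=2: vals[2] = (6+4)%5 = 0 → [7, 4, 0, 6, 8, 3, 4]
k=3: vals[3] = (6+0)%5 = 1 → [7, 4, 0, 1, 8, 3, 4]
k=4: vals[4] = (8+1)%5 = 4 → [7, 4, 0, 1, 4, 3, 4]
k=5: vals[5] = (3+4)%5 = 2 → [7, 4, 0, 1, 4, 2, 4]
k=6: vals[6] = (4+2)%5 = 1 → [7, 4, 0, 1, 4, 2, 1]

1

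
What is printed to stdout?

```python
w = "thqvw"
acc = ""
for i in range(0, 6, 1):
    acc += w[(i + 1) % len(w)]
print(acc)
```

hqvwth

i=0: add w[1]='h' → 'h'
i=1: add w[2]='q' → 'hq'
i=2: add w[3]='v' → 'hqv'
i=3: add w[4]='w' → 'hqvw'
i=4: add w[0]='t' → 'hqvwt'
i=5: add w[1]='h' → 'hqvwth'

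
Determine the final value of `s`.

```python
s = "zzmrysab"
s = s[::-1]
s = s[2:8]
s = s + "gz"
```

reverse → 'basyrmzz'
slice [2:8] → 'syrmzz'
+ 'gz' → 'syrmzzgz'

'syrmzzgz'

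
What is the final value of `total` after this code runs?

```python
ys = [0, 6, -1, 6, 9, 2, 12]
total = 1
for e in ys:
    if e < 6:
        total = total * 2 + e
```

e=0: <6, total = 1*2+0 = 2
e=6: not <6
e=-1: <6, total = 2*2+(-1) = 3
e=6: not <6
e=9: not <6
e=2: <6, total = 3*2+2 = 8
e=12: not <6

8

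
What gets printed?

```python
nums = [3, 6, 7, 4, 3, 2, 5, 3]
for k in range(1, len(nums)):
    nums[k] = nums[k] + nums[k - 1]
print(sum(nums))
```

159

k=1: nums[1] = 6+3 = 9 → [3, 9, 7, 4, 3, 2, 5, 3]
k=2: nums[2] = 7+9 = 16 → [3, 9, 16, 4, 3, 2, 5, 3]
k=3: nums[3] = 4+16 = 20 → [3, 9, 16, 20, 3, 2, 5, 3]
k=4: nums[4] = 3+20 = 23 → [3, 9, 16, 20, 23, 2, 5, 3]
k=5: nums[5] = 2+23 = 25 → [3, 9, 16, 20, 23, 25, 5, 3]
k=6: nums[6] = 5+25 = 30 → [3, 9, 16, 20, 23, 25, 30, 3]
k=7: nums[7] = 3+30 = 33 → [3, 9, 16, 20, 23, 25, 30, 33]
sum = 159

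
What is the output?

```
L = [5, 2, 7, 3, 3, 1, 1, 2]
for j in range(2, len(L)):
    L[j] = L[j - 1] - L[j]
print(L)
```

[5, 2, -5, -8, -11, -12, -13, -15]

j=2: L[2] = 2-7 = -5 → [5, 2, -5, 3, 3, 1, 1, 2]
j=3: L[3] = (-5)-3 = -8 → [5, 2, -5, -8, 3, 1, 1, 2]
j=4: L[4] = (-8)-3 = -11 → [5, 2, -5, -8, -11, 1, 1, 2]
j=5: L[5] = (-11)-1 = -12 → [5, 2, -5, -8, -11, -12, 1, 2]
j=6: L[6] = (-12)-1 = -13 → [5, 2, -5, -8, -11, -12, -13, 2]
j=7: L[7] = (-13)-2 = -15 → [5, 2, -5, -8, -11, -12, -13, -15]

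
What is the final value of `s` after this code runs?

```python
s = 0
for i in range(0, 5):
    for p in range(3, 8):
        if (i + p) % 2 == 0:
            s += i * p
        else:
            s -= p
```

i=0,p=3: odd sum, s = 0-3 = -3
i=0,p=4: even sum, s = (-3)+0 = -3
i=0,p=5: odd sum, s = (-3)-5 = -8
i=0,p=6: even sum, s = (-8)+0 = -8
i=0,p=7: odd sum, s = (-8)-7 = -15
i=1,p=3: even sum, s = (-15)+3 = -12
i=1,p=4: odd sum, s = (-12)-4 = -16
i=1,p=5: even sum, s = (-16)+5 = -11
i=1,p=6: odd sum, s = (-11)-6 = -17
i=1,p=7: even sum, s = (-17)+7 = -10
i=2,p=3: odd sum, s = (-10)-3 = -13
i=2,p=4: even sum, s = (-13)+8 = -5
i=2,p=5: odd sum, s = (-5)-5 = -10
i=2,p=6: even sum, s = (-10)+12 = 2
i=2,p=7: odd sum, s = 2-7 = -5
i=3,p=3: even sum, s = (-5)+9 = 4
i=3,p=4: odd sum, s = 4-4 = 0
i=3,p=5: even sum, s = 0+15 = 15
i=3,p=6: odd sum, s = 15-6 = 9
i=3,p=7: even sum, s = 9+21 = 30
i=4,p=3: odd sum, s = 30-3 = 27
i=4,p=4: even sum, s = 27+16 = 43
i=4,p=5: odd sum, s = 43-5 = 38
i=4,p=6: even sum, s = 38+24 = 62
i=4,p=7: odd sum, s = 62-7 = 55

55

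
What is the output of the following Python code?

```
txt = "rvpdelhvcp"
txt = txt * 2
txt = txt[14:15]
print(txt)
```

repeat ×2 → 'rvpdelhvcprvpdelhvcp'
slice [14:15] → 'e'

e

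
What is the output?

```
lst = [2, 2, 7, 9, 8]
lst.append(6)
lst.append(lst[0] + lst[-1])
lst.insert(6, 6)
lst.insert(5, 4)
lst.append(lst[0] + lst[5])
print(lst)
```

append 6 → [2, 2, 7, 9, 8, 6]
append lst[0]+lst[-1] = 2+6 = 8 → [2, 2, 7, 9, 8, 6, 8]
insert 6 at 6 → [2, 2, 7, 9, 8, 6, 6, 8]
insert 4 at 5 → [2, 2, 7, 9, 8, 4, 6, 6, 8]
append lst[0]+lst[5] = 2+4 = 6 → [2, 2, 7, 9, 8, 4, 6, 6, 8, 6]

[2, 2, 7, 9, 8, 4, 6, 6, 8, 6]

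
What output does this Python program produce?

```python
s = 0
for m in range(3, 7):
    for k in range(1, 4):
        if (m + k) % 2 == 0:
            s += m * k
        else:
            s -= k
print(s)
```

m=3,k=1: even sum, s = 0+3 = 3
m=3,k=2: odd sum, s = 3-2 = 1
m=3,k=3: even sum, s = 1+9 = 10
m=4,k=1: odd sum, s = 10-1 = 9
m=4,k=2: even sum, s = 9+8 = 17
m=4,k=3: odd sum, s = 17-3 = 14
m=5,k=1: even sum, s = 14+5 = 19
m=5,k=2: odd sum, s = 19-2 = 17
m=5,k=3: even sum, s = 17+15 = 32
m=6,k=1: odd sum, s = 32-1 = 31
m=6,k=2: even sum, s = 31+12 = 43
m=6,k=3: odd sum, s = 43-3 = 40

40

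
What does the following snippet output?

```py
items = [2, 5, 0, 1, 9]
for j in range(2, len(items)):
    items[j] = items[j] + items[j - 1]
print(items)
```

[2, 5, 5, 6, 15]

j=2: items[2] = 0+5 = 5 → [2, 5, 5, 1, 9]
j=3: items[3] = 1+5 = 6 → [2, 5, 5, 6, 9]
j=4: items[4] = 9+6 = 15 → [2, 5, 5, 6, 15]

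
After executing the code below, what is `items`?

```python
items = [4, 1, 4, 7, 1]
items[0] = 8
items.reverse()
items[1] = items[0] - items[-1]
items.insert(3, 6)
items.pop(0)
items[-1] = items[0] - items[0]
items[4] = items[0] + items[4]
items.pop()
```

[-7, 4, 6, 1]

items[0] = 8 → [8, 1, 4, 7, 1]
reverse → [1, 7, 4, 1, 8]
items[1] = items[0]-items[-1] = 1-8 = -7 → [1, -7, 4, 1, 8]
insert 6 at 3 → [1, -7, 4, 6, 1, 8]
pop(0) removes 1 → [-7, 4, 6, 1, 8]
items[-1] = items[0]-items[0] = (-7)-(-7) = 0 → [-7, 4, 6, 1, 0]
items[4] = items[0]+items[4] = (-7)+0 = -7 → [-7, 4, 6, 1, -7]
pop() removes -7 → [-7, 4, 6, 1]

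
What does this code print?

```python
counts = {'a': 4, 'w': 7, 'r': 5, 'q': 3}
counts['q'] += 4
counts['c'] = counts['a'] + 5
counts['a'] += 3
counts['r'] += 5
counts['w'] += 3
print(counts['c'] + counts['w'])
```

counts['q'] = 3+4 = 7 → {'a': 4, 'w': 7, 'r': 5, 'q': 7}
counts['c'] = counts['a']+5 = 9 → {'a': 4, 'w': 7, 'r': 5, 'q': 7, 'c': 9}
counts['a'] = 4+3 = 7 → {'a': 7, 'w': 7, 'r': 5, 'q': 7, 'c': 9}
counts['r'] = 5+5 = 10 → {'a': 7, 'w': 7, 'r': 10, 'q': 7, 'c': 9}
counts['w'] = 7+3 = 10 → {'a': 7, 'w': 10, 'r': 10, 'q': 7, 'c': 9}
counts['c']+counts['w'] = 9+10 = 19

19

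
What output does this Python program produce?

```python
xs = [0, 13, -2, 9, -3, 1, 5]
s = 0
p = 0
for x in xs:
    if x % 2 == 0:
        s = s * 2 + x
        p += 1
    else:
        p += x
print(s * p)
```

x=0: even, s = 0*2+0 = 0; p=1
x=13: not even; p=14
x=-2: even, s = 0*2+(-2) = -2; p=15
x=9: not even; p=24
x=-3: not even; p=21
x=1: not even; p=22
x=5: not even; p=27
s*p = (-2)*27 = -54

-54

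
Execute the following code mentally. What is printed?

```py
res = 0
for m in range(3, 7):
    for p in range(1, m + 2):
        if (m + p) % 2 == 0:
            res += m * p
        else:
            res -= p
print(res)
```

110

m=3,p=1: even sum, res = 0+3 = 3
m=3,p=2: odd sum, res = 3-2 = 1
m=3,p=3: even sum, res = 1+9 = 10
m=3,p=4: odd sum, res = 10-4 = 6
m=4,p=1: odd sum, res = 6-1 = 5
m=4,p=2: even sum, res = 5+8 = 13
m=4,p=3: odd sum, res = 13-3 = 10
m=4,p=4: even sum, res = 10+16 = 26
m=4,p=5: odd sum, res = 26-5 = 21
m=5,p=1: even sum, res = 21+5 = 26
m=5,p=2: odd sum, res = 26-2 = 24
m=5,p=3: even sum, res = 24+15 = 39
m=5,p=4: odd sum, res = 39-4 = 35
m=5,p=5: even sum, res = 35+25 = 60
m=5,p=6: odd sum, res = 60-6 = 54
m=6,p=1: odd sum, res = 54-1 = 53
m=6,p=2: even sum, res = 53+12 = 65
m=6,p=3: odd sum, res = 65-3 = 62
m=6,p=4: even sum, res = 62+24 = 86
m=6,p=5: odd sum, res = 86-5 = 81
m=6,p=6: even sum, res = 81+36 = 117
m=6,p=7: odd sum, res = 117-7 = 110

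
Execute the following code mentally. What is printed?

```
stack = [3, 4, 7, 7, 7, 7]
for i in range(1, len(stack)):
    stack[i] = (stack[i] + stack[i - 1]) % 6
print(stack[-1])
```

i=1: stack[1] = (4+3)%6 = 1 → [3, 1, 7, 7, 7, 7]
i=2: stack[2] = (7+1)%6 = 2 → [3, 1, 2, 7, 7, 7]
i=3: stack[3] = (7+2)%6 = 3 → [3, 1, 2, 3, 7, 7]
i=4: stack[4] = (7+3)%6 = 4 → [3, 1, 2, 3, 4, 7]
i=5: stack[5] = (7+4)%6 = 5 → [3, 1, 2, 3, 4, 5]

5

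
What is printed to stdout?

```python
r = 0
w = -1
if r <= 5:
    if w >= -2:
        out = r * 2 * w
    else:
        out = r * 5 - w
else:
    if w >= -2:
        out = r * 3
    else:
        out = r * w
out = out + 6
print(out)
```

6

r=0, w=-1
r <= 5 is True; w >= -2 is True
→ out = r * 2 * w = 0
out = 0+6 = 6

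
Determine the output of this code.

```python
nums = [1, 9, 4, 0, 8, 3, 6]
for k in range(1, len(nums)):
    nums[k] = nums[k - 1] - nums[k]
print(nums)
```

[1, -8, -12, -12, -20, -23, -29]

k=1: nums[1] = 1-9 = -8 → [1, -8, 4, 0, 8, 3, 6]
k=2: nums[2] = (-8)-4 = -12 → [1, -8, -12, 0, 8, 3, 6]
k=3: nums[3] = (-12)-0 = -12 → [1, -8, -12, -12, 8, 3, 6]
k=4: nums[4] = (-12)-8 = -20 → [1, -8, -12, -12, -20, 3, 6]
k=5: nums[5] = (-20)-3 = -23 → [1, -8, -12, -12, -20, -23, 6]
k=6: nums[6] = (-23)-6 = -29 → [1, -8, -12, -12, -20, -23, -29]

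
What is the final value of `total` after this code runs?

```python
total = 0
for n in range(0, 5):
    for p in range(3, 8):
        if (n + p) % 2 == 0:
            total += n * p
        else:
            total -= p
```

55

n=0,p=3: odd sum, total = 0-3 = -3
n=0,p=4: even sum, total = (-3)+0 = -3
n=0,p=5: odd sum, total = (-3)-5 = -8
n=0,p=6: even sum, total = (-8)+0 = -8
n=0,p=7: odd sum, total = (-8)-7 = -15
n=1,p=3: even sum, total = (-15)+3 = -12
n=1,p=4: odd sum, total = (-12)-4 = -16
n=1,p=5: even sum, total = (-16)+5 = -11
n=1,p=6: odd sum, total = (-11)-6 = -17
n=1,p=7: even sum, total = (-17)+7 = -10
n=2,p=3: odd sum, total = (-10)-3 = -13
n=2,p=4: even sum, total = (-13)+8 = -5
n=2,p=5: odd sum, total = (-5)-5 = -10
n=2,p=6: even sum, total = (-10)+12 = 2
n=2,p=7: odd sum, total = 2-7 = -5
n=3,p=3: even sum, total = (-5)+9 = 4
n=3,p=4: odd sum, total = 4-4 = 0
n=3,p=5: even sum, total = 0+15 = 15
n=3,p=6: odd sum, total = 15-6 = 9
n=3,p=7: even sum, total = 9+21 = 30
n=4,p=3: odd sum, total = 30-3 = 27
n=4,p=4: even sum, total = 27+16 = 43
n=4,p=5: odd sum, total = 43-5 = 38
n=4,p=6: even sum, total = 38+24 = 62
n=4,p=7: odd sum, total = 62-7 = 55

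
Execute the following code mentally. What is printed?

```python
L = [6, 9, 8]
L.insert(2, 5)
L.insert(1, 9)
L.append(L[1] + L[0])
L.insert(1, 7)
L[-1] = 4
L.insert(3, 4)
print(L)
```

[6, 7, 9, 4, 9, 5, 8, 4]

insert 5 at 2 → [6, 9, 5, 8]
insert 9 at 1 → [6, 9, 9, 5, 8]
append L[1]+L[0] = 9+6 = 15 → [6, 9, 9, 5, 8, 15]
insert 7 at 1 → [6, 7, 9, 9, 5, 8, 15]
L[-1] = 4 → [6, 7, 9, 9, 5, 8, 4]
insert 4 at 3 → [6, 7, 9, 4, 9, 5, 8, 4]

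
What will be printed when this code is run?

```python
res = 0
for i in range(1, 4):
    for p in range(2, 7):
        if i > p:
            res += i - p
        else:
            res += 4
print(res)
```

i=1,p=2: not 1>2, res = 0+4 = 4
i=1,p=3: not 1>3, res = 4+4 = 8
i=1,p=4: not 1>4, res = 8+4 = 12
i=1,p=5: not 1>5, res = 12+4 = 16
i=1,p=6: not 1>6, res = 16+4 = 20
i=2,p=2: not 2>2, res = 20+4 = 24
i=2,p=3: not 2>3, res = 24+4 = 28
i=2,p=4: not 2>4, res = 28+4 = 32
i=2,p=5: not 2>5, res = 32+4 = 36
i=2,p=6: not 2>6, res = 36+4 = 40
i=3,p=2: 3>2, res = 40+1 = 41
i=3,p=3: not 3>3, res = 41+4 = 45
i=3,p=4: not 3>4, res = 45+4 = 49
i=3,p=5: not 3>5, res = 49+4 = 53
i=3,p=6: not 3>6, res = 53+4 = 57

57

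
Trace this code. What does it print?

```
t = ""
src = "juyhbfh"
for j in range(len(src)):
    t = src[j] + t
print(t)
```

j=0: prepend 'j' → 'j'
j=1: prepend 'u' → 'uj'
j=2: prepend 'y' → 'yuj'
j=3: prepend 'h' → 'hyuj'
j=4: prepend 'b' → 'bhyuj'
j=5: prepend 'f' → 'fbhyuj'
j=6: prepend 'h' → 'hfbhyuj'

hfbhyuj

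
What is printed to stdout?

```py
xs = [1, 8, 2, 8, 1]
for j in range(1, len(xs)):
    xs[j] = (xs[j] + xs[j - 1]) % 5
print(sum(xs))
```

j=1: xs[1] = (8+1)%5 = 4 → [1, 4, 2, 8, 1]
j=2: xs[2] = (2+4)%5 = 1 → [1, 4, 1, 8, 1]
j=3: xs[3] = (8+1)%5 = 4 → [1, 4, 1, 4, 1]
j=4: xs[4] = (1+4)%5 = 0 → [1, 4, 1, 4, 0]
sum = 10

10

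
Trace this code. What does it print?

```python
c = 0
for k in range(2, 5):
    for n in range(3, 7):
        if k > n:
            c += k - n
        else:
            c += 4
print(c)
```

k=2,n=3: not 2>3, c = 0+4 = 4
k=2,n=4: not 2>4, c = 4+4 = 8
k=2,n=5: not 2>5, c = 8+4 = 12
k=2,n=6: not 2>6, c = 12+4 = 16
k=3,n=3: not 3>3, c = 16+4 = 20
k=3,n=4: not 3>4, c = 20+4 = 24
k=3,n=5: not 3>5, c = 24+4 = 28
k=3,n=6: not 3>6, c = 28+4 = 32
k=4,n=3: 4>3, c = 32+1 = 33
k=4,n=4: not 4>4, c = 33+4 = 37
k=4,n=5: not 4>5, c = 37+4 = 41
k=4,n=6: not 4>6, c = 41+4 = 45

45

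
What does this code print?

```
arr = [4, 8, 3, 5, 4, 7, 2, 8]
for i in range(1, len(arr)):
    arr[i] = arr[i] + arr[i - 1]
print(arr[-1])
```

41

i=1: arr[1] = 8+4 = 12 → [4, 12, 3, 5, 4, 7, 2, 8]
i=2: arr[2] = 3+12 = 15 → [4, 12, 15, 5, 4, 7, 2, 8]
i=3: arr[3] = 5+15 = 20 → [4, 12, 15, 20, 4, 7, 2, 8]
i=4: arr[4] = 4+20 = 24 → [4, 12, 15, 20, 24, 7, 2, 8]
i=5: arr[5] = 7+24 = 31 → [4, 12, 15, 20, 24, 31, 2, 8]
i=6: arr[6] = 2+31 = 33 → [4, 12, 15, 20, 24, 31, 33, 8]
i=7: arr[7] = 8+33 = 41 → [4, 12, 15, 20, 24, 31, 33, 41]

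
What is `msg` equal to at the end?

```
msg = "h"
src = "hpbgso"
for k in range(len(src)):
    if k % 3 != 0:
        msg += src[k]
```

'hpbso'

k=0: skip
k=1: add 'p' → 'hp'
k=2: add 'b' → 'hpb'
k=3: skip
k=4: add 's' → 'hpbs'
k=5: add 'o' → 'hpbso'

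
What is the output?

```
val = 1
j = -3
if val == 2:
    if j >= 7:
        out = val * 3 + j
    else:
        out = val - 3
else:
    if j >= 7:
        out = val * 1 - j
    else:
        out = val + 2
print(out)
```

val=1, j=-3
val == 2 is False; j >= 7 is False
→ out = val + 2 = 3

3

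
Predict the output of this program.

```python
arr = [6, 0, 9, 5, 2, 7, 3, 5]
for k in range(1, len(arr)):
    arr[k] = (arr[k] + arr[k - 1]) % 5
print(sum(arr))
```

17

k=1: arr[1] = (0+6)%5 = 1 → [6, 1, 9, 5, 2, 7, 3, 5]
k=2: arr[2] = (9+1)%5 = 0 → [6, 1, 0, 5, 2, 7, 3, 5]
k=3: arr[3] = (5+0)%5 = 0 → [6, 1, 0, 0, 2, 7, 3, 5]
k=4: arr[4] = (2+0)%5 = 2 → [6, 1, 0, 0, 2, 7, 3, 5]
k=5: arr[5] = (7+2)%5 = 4 → [6, 1, 0, 0, 2, 4, 3, 5]
k=6: arr[6] = (3+4)%5 = 2 → [6, 1, 0, 0, 2, 4, 2, 5]
k=7: arr[7] = (5+2)%5 = 2 → [6, 1, 0, 0, 2, 4, 2, 2]
sum = 17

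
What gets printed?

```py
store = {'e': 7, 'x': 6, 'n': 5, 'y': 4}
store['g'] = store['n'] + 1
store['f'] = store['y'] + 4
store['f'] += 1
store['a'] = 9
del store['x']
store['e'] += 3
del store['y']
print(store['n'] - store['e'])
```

store['g'] = store['n']+1 = 6 → {'e': 7, 'x': 6, 'n': 5, 'y': 4, 'g': 6}
store['f'] = store['y']+4 = 8 → {'e': 7, 'x': 6, 'n': 5, 'y': 4, 'g': 6, 'f': 8}
store['f'] = 8+1 = 9 → {'e': 7, 'x': 6, 'n': 5, 'y': 4, 'g': 6, 'f': 9}
store['a'] = 9 → {'e': 7, 'x': 6, 'n': 5, 'y': 4, 'g': 6, 'f': 9, 'a': 9}
del 'x' → {'e': 7, 'n': 5, 'y': 4, 'g': 6, 'f': 9, 'a': 9}
store['e'] = 7+3 = 10 → {'e': 10, 'n': 5, 'y': 4, 'g': 6, 'f': 9, 'a': 9}
del 'y' → {'e': 10, 'n': 5, 'g': 6, 'f': 9, 'a': 9}
store['n']-store['e'] = 5-10 = -5

-5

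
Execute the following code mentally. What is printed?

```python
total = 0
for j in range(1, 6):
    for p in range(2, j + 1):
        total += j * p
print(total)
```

125

j=2,p=2: total = 0+4 = 4
j=3,p=2: total = 4+6 = 10
j=3,p=3: total = 10+9 = 19
j=4,p=2: total = 19+8 = 27
j=4,p=3: total = 27+12 = 39
j=4,p=4: total = 39+16 = 55
j=5,p=2: total = 55+10 = 65
j=5,p=3: total = 65+15 = 80
j=5,p=4: total = 80+20 = 100
j=5,p=5: total = 100+25 = 125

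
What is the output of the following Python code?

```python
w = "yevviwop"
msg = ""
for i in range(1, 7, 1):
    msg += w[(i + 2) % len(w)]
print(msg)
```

i=1: add w[3]='v' → 'v'
i=2: add w[4]='i' → 'vi'
i=3: add w[5]='w' → 'viw'
i=4: add w[6]='o' → 'viwo'
i=5: add w[7]='p' → 'viwop'
i=6: add w[0]='y' → 'viwopy'

viwopy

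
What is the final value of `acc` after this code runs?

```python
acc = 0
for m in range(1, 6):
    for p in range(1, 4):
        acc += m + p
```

75

m=1,p=1: acc = 0+2 = 2
m=1,p=2: acc = 2+3 = 5
m=1,p=3: acc = 5+4 = 9
m=2,p=1: acc = 9+3 = 12
m=2,p=2: acc = 12+4 = 16
m=2,p=3: acc = 16+5 = 21
m=3,p=1: acc = 21+4 = 25
m=3,p=2: acc = 25+5 = 30
m=3,p=3: acc = 30+6 = 36
m=4,p=1: acc = 36+5 = 41
m=4,p=2: acc = 41+6 = 47
m=4,p=3: acc = 47+7 = 54
m=5,p=1: acc = 54+6 = 60
m=5,p=2: acc = 60+7 = 67
m=5,p=3: acc = 67+8 = 75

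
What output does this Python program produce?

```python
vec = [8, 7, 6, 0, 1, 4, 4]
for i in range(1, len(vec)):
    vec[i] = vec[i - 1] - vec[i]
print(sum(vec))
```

-31

i=1: vec[1] = 8-7 = 1 → [8, 1, 6, 0, 1, 4, 4]
i=2: vec[2] = 1-6 = -5 → [8, 1, -5, 0, 1, 4, 4]
i=3: vec[3] = (-5)-0 = -5 → [8, 1, -5, -5, 1, 4, 4]
i=4: vec[4] = (-5)-1 = -6 → [8, 1, -5, -5, -6, 4, 4]
i=5: vec[5] = (-6)-4 = -10 → [8, 1, -5, -5, -6, -10, 4]
i=6: vec[6] = (-10)-4 = -14 → [8, 1, -5, -5, -6, -10, -14]
sum = -31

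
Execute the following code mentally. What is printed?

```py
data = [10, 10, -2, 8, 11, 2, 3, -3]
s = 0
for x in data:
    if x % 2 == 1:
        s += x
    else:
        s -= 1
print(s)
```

x=10: not odd, s = 0-1 = -1
x=10: not odd, s = (-1)-1 = -2
x=-2: not odd, s = (-2)-1 = -3
x=8: not odd, s = (-3)-1 = -4
x=11: odd, s = (-4)+11 = 7
x=2: not odd, s = 7-1 = 6
x=3: odd, s = 6+3 = 9
x=-3: odd, s = 9+(-3) = 6

6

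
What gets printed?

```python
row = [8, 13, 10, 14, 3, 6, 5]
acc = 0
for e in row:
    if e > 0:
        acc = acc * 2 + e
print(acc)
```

1229

e=8: >0, acc = 0*2+8 = 8
e=13: >0, acc = 8*2+13 = 29
e=10: >0, acc = 29*2+10 = 68
e=14: >0, acc = 68*2+14 = 150
e=3: >0, acc = 150*2+3 = 303
e=6: >0, acc = 303*2+6 = 612
e=5: >0, acc = 612*2+5 = 1229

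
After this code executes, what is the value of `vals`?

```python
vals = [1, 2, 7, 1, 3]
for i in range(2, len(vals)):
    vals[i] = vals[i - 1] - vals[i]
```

i=2: vals[2] = 2-7 = -5 → [1, 2, -5, 1, 3]
i=3: vals[3] = (-5)-1 = -6 → [1, 2, -5, -6, 3]
i=4: vals[4] = (-6)-3 = -9 → [1, 2, -5, -6, -9]

[1, 2, -5, -6, -9]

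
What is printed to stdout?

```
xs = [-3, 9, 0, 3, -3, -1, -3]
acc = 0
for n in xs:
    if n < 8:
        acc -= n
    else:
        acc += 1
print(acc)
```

8

n=-3: <8, acc = 0-(-3) = 3
n=9: not <8, acc = 3+1 = 4
n=0: <8, acc = 4-0 = 4
n=3: <8, acc = 4-3 = 1
n=-3: <8, acc = 1-(-3) = 4
n=-1: <8, acc = 4-(-1) = 5
n=-3: <8, acc = 5-(-3) = 8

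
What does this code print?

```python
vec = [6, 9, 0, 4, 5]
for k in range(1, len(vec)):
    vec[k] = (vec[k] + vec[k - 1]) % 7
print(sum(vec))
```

16

k=1: vec[1] = (9+6)%7 = 1 → [6, 1, 0, 4, 5]
k=2: vec[2] = (0+1)%7 = 1 → [6, 1, 1, 4, 5]
k=3: vec[3] = (4+1)%7 = 5 → [6, 1, 1, 5, 5]
k=4: vec[4] = (5+5)%7 = 3 → [6, 1, 1, 5, 3]
sum = 16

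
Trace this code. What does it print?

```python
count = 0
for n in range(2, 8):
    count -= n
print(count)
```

-27

n=2: count = 0-2 = -2
n=3: count = (-2)-3 = -5
n=4: count = (-5)-4 = -9
n=5: count = (-9)-5 = -14
n=6: count = (-14)-6 = -20
n=7: count = (-20)-7 = -27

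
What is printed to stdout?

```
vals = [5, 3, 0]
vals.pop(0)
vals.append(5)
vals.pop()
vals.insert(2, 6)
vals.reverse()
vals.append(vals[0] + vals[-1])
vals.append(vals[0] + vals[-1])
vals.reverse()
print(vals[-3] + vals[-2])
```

pop(0) removes 5 → [3, 0]
append 5 → [3, 0, 5]
pop() removes 5 → [3, 0]
insert 6 at 2 → [3, 0, 6]
reverse → [6, 0, 3]
append vals[0]+vals[-1] = 6+3 = 9 → [6, 0, 3, 9]
append vals[0]+vals[-1] = 6+9 = 15 → [6, 0, 3, 9, 15]
reverse → [15, 9, 3, 0, 6]
vals[-3]+vals[-2] = 3+0 = 3

3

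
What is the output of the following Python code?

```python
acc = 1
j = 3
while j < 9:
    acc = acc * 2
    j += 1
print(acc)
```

j=3: acc = 1*2 = 2
j=4: acc = 2*2 = 4
j=5: acc = 4*2 = 8
j=6: acc = 8*2 = 16
j=7: acc = 16*2 = 32
j=8: acc = 32*2 = 64

64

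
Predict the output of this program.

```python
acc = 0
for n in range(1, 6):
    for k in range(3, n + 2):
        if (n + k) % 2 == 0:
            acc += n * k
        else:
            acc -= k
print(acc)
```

40

n=2,k=3: odd sum, acc = 0-3 = -3
n=3,k=3: even sum, acc = (-3)+9 = 6
n=3,k=4: odd sum, acc = 6-4 = 2
n=4,k=3: odd sum, acc = 2-3 = -1
n=4,k=4: even sum, acc = (-1)+16 = 15
n=4,k=5: odd sum, acc = 15-5 = 10
n=5,k=3: even sum, acc = 10+15 = 25
n=5,k=4: odd sum, acc = 25-4 = 21
n=5,k=5: even sum, acc = 21+25 = 46
n=5,k=6: odd sum, acc = 46-6 = 40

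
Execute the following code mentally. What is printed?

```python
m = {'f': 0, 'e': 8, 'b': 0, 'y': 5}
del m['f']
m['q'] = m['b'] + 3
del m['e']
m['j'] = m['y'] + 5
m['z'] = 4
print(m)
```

{'b': 0, 'y': 5, 'q': 3, 'j': 10, 'z': 4}

del 'f' → {'e': 8, 'b': 0, 'y': 5}
m['q'] = m['b']+3 = 3 → {'e': 8, 'b': 0, 'y': 5, 'q': 3}
del 'e' → {'b': 0, 'y': 5, 'q': 3}
m['j'] = m['y']+5 = 10 → {'b': 0, 'y': 5, 'q': 3, 'j': 10}
m['z'] = 4 → {'b': 0, 'y': 5, 'q': 3, 'j': 10, 'z': 4}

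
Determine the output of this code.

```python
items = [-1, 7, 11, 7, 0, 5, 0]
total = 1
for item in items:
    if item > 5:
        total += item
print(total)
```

26

item=-1: not >5
item=7: >5, total = 1+7 = 8
item=11: >5, total = 8+11 = 19
item=7: >5, total = 19+7 = 26
item=0: not >5
item=5: not >5
item=0: not >5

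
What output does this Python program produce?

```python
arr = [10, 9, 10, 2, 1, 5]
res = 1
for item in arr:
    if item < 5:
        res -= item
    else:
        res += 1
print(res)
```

item=10: not <5, res = 1+1 = 2
item=9: not <5, res = 2+1 = 3
item=10: not <5, res = 3+1 = 4
item=2: <5, res = 4-2 = 2
item=1: <5, res = 2-1 = 1
item=5: not <5, res = 1+1 = 2

2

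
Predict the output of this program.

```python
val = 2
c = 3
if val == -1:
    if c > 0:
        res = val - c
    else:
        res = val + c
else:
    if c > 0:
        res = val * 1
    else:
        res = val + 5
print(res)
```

2

val=2, c=3
val == -1 is False; c > 0 is True
→ res = val * 1 = 2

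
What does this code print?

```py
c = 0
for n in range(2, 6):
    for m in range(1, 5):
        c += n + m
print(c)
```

n=2,m=1: c = 0+3 = 3
n=2,m=2: c = 3+4 = 7
n=2,m=3: c = 7+5 = 12
n=2,m=4: c = 12+6 = 18
n=3,m=1: c = 18+4 = 22
n=3,m=2: c = 22+5 = 27
n=3,m=3: c = 27+6 = 33
n=3,m=4: c = 33+7 = 40
n=4,m=1: c = 40+5 = 45
n=4,m=2: c = 45+6 = 51
n=4,m=3: c = 51+7 = 58
n=4,m=4: c = 58+8 = 66
n=5,m=1: c = 66+6 = 72
n=5,m=2: c = 72+7 = 79
n=5,m=3: c = 79+8 = 87
n=5,m=4: c = 87+9 = 96

96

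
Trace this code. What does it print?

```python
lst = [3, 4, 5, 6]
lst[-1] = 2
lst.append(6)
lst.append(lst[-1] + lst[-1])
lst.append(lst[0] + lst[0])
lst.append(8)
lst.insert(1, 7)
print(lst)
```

lst[-1] = 2 → [3, 4, 5, 2]
append 6 → [3, 4, 5, 2, 6]
append lst[-1]+lst[-1] = 6+6 = 12 → [3, 4, 5, 2, 6, 12]
append lst[0]+lst[0] = 3+3 = 6 → [3, 4, 5, 2, 6, 12, 6]
append 8 → [3, 4, 5, 2, 6, 12, 6, 8]
insert 7 at 1 → [3, 7, 4, 5, 2, 6, 12, 6, 8]

[3, 7, 4, 5, 2, 6, 12, 6, 8]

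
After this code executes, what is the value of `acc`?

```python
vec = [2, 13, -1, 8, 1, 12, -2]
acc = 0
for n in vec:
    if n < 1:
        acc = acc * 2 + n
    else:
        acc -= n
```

n=2: not <1, acc = 0-2 = -2
n=13: not <1, acc = (-2)-13 = -15
n=-1: <1, acc = (-15)*2+(-1) = -31
n=8: not <1, acc = (-31)-8 = -39
n=1: not <1, acc = (-39)-1 = -40
n=12: not <1, acc = (-40)-12 = -52
n=-2: <1, acc = (-52)*2+(-2) = -106

-106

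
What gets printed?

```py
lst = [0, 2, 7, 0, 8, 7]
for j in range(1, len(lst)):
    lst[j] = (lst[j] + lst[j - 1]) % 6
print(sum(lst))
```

j=1: lst[1] = (2+0)%6 = 2 → [0, 2, 7, 0, 8, 7]
j=2: lst[2] = (7+2)%6 = 3 → [0, 2, 3, 0, 8, 7]
j=3: lst[3] = (0+3)%6 = 3 → [0, 2, 3, 3, 8, 7]
j=4: lst[4] = (8+3)%6 = 5 → [0, 2, 3, 3, 5, 7]
j=5: lst[5] = (7+5)%6 = 0 → [0, 2, 3, 3, 5, 0]
sum = 13

13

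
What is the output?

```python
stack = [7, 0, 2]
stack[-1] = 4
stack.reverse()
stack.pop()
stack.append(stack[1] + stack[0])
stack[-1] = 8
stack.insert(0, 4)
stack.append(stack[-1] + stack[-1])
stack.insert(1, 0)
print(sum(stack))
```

stack[-1] = 4 → [7, 0, 4]
reverse → [4, 0, 7]
pop() removes 7 → [4, 0]
append stack[1]+stack[0] = 0+4 = 4 → [4, 0, 4]
stack[-1] = 8 → [4, 0, 8]
insert 4 at 0 → [4, 4, 0, 8]
append stack[-1]+stack[-1] = 8+8 = 16 → [4, 4, 0, 8, 16]
insert 0 at 1 → [4, 0, 4, 0, 8, 16]
sum = 32

32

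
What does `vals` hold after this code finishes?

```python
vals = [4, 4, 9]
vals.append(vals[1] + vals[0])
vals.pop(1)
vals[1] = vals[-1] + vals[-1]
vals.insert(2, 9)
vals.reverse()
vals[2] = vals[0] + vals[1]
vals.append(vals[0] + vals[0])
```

append vals[1]+vals[0] = 4+4 = 8 → [4, 4, 9, 8]
pop(1) removes 4 → [4, 9, 8]
vals[1] = vals[-1]+vals[-1] = 8+8 = 16 → [4, 16, 8]
insert 9 at 2 → [4, 16, 9, 8]
reverse → [8, 9, 16, 4]
vals[2] = vals[0]+vals[1] = 8+9 = 17 → [8, 9, 17, 4]
append vals[0]+vals[0] = 8+8 = 16 → [8, 9, 17, 4, 16]

[8, 9, 17, 4, 16]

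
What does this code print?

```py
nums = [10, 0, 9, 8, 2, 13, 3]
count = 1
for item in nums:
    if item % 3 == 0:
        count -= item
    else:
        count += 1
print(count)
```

item=10: not %3==0, count = 1+1 = 2
item=0: %3==0, count = 2-0 = 2
item=9: %3==0, count = 2-9 = -7
item=8: not %3==0, count = (-7)+1 = -6
item=2: not %3==0, count = (-6)+1 = -5
item=13: not %3==0, count = (-5)+1 = -4
item=3: %3==0, count = (-4)-3 = -7

-7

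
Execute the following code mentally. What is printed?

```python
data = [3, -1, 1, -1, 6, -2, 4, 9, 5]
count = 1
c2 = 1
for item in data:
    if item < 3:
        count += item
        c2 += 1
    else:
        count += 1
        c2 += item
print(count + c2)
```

item=3: not <3, count = 1+1 = 2; c2=4
item=-1: <3, count = 2+(-1) = 1; c2=5
item=1: <3, count = 1+1 = 2; c2=6
item=-1: <3, count = 2+(-1) = 1; c2=7
item=6: not <3, count = 1+1 = 2; c2=13
item=-2: <3, count = 2+(-2) = 0; c2=14
item=4: not <3, count = 0+1 = 1; c2=18
item=9: not <3, count = 1+1 = 2; c2=27
item=5: not <3, count = 2+1 = 3; c2=32
count+c2 = 3+32 = 35

35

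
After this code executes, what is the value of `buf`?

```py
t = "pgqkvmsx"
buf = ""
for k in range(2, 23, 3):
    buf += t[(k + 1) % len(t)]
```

'ksgvxqm'

k=2: add t[3]='k' → 'k'
k=5: add t[6]='s' → 'ks'
k=8: add t[1]='g' → 'ksg'
k=11: add t[4]='v' → 'ksgv'
k=14: add t[7]='x' → 'ksgvx'
k=17: add t[2]='q' → 'ksgvxq'
k=20: add t[5]='m' → 'ksgvxqm'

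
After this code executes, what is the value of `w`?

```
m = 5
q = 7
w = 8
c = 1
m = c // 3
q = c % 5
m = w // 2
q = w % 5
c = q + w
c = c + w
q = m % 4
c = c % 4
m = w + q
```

8

m = 1//3 = 0
q = 1%5 = 1
m = 8//2 = 4
q = 8%5 = 3
c = 3+8 = 11
c = 11+8 = 19
q = 4%4 = 0
c = 19%4 = 3
m = 8+0 = 8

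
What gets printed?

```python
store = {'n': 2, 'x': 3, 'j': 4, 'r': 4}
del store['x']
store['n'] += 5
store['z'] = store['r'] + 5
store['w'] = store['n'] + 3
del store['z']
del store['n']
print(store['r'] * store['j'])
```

16

del 'x' → {'n': 2, 'j': 4, 'r': 4}
store['n'] = 2+5 = 7 → {'n': 7, 'j': 4, 'r': 4}
store['z'] = store['r']+5 = 9 → {'n': 7, 'j': 4, 'r': 4, 'z': 9}
store['w'] = store['n']+3 = 10 → {'n': 7, 'j': 4, 'r': 4, 'z': 9, 'w': 10}
del 'z' → {'n': 7, 'j': 4, 'r': 4, 'w': 10}
del 'n' → {'j': 4, 'r': 4, 'w': 10}
store['r']*store['j'] = 4*4 = 16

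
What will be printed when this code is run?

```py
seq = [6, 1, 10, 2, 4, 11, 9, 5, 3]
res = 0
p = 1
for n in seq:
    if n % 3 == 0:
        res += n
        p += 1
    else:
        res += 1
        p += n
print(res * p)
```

888

n=6: %3==0, res = 0+6 = 6; p=2
n=1: not %3==0, res = 6+1 = 7; p=3
n=10: not %3==0, res = 7+1 = 8; p=13
n=2: not %3==0, res = 8+1 = 9; p=15
n=4: not %3==0, res = 9+1 = 10; p=19
n=11: not %3==0, res = 10+1 = 11; p=30
n=9: %3==0, res = 11+9 = 20; p=31
n=5: not %3==0, res = 20+1 = 21; p=36
n=3: %3==0, res = 21+3 = 24; p=37
res*p = 24*37 = 888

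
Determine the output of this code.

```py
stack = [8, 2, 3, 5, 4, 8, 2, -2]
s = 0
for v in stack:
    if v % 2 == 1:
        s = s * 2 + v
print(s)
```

v=8: not odd
v=2: not odd
v=3: odd, s = 0*2+3 = 3
v=5: odd, s = 3*2+5 = 11
v=4: not odd
v=8: not odd
v=2: not odd
v=-2: not odd

11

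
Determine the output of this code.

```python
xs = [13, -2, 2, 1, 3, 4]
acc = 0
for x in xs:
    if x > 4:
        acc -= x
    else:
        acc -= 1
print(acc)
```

-18

x=13: >4, acc = 0-13 = -13
x=-2: not >4, acc = (-13)-1 = -14
x=2: not >4, acc = (-14)-1 = -15
x=1: not >4, acc = (-15)-1 = -16
x=3: not >4, acc = (-16)-1 = -17
x=4: not >4, acc = (-17)-1 = -18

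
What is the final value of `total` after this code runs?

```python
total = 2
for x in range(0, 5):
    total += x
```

x=0: total = 2+0 = 2
x=1: total = 2+1 = 3
x=2: total = 3+2 = 5
x=3: total = 5+3 = 8
x=4: total = 8+4 = 12

12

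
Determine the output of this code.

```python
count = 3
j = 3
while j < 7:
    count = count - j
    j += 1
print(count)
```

-15

j=3: count = 3-3 = 0
j=4: count = 0-4 = -4
j=5: count = (-4)-5 = -9
j=6: count = (-9)-6 = -15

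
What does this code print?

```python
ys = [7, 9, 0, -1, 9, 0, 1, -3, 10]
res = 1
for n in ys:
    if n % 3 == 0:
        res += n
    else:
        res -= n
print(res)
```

n=7: not %3==0, res = 1-7 = -6
n=9: %3==0, res = (-6)+9 = 3
n=0: %3==0, res = 3+0 = 3
n=-1: not %3==0, res = 3-(-1) = 4
n=9: %3==0, res = 4+9 = 13
n=0: %3==0, res = 13+0 = 13
n=1: not %3==0, res = 13-1 = 12
n=-3: %3==0, res = 12+(-3) = 9
n=10: not %3==0, res = 9-10 = -1

-1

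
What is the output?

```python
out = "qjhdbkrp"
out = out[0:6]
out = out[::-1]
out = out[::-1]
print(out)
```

slice [0:6] → 'qjhdbk'
reverse → 'kbdhjq'
reverse → 'qjhdbk'

qjhdbk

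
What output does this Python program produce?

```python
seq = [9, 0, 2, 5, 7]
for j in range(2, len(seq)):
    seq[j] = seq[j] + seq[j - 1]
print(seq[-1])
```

14

j=2: seq[2] = 2+0 = 2 → [9, 0, 2, 5, 7]
j=3: seq[3] = 5+2 = 7 → [9, 0, 2, 7, 7]
j=4: seq[4] = 7+7 = 14 → [9, 0, 2, 7, 14]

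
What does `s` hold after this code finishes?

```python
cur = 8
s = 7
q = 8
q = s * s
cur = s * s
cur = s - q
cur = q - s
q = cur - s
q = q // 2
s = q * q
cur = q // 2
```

289

q = 7*7 = 49
cur = 7*7 = 49
cur = 7-49 = -42
cur = 49-7 = 42
q = 42-7 = 35
q = 35//2 = 17
s = 17*17 = 289
cur = 17//2 = 8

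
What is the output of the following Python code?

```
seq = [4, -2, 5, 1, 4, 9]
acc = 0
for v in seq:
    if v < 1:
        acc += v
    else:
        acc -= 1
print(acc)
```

-7

v=4: not <1, acc = 0-1 = -1
v=-2: <1, acc = (-1)+(-2) = -3
v=5: not <1, acc = (-3)-1 = -4
v=1: not <1, acc = (-4)-1 = -5
v=4: not <1, acc = (-5)-1 = -6
v=9: not <1, acc = (-6)-1 = -7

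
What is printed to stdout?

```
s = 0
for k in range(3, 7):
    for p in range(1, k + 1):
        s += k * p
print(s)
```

k=3,p=1: s = 0+3 = 3
k=3,p=2: s = 3+6 = 9
k=3,p=3: s = 9+9 = 18
k=4,p=1: s = 18+4 = 22
k=4,p=2: s = 22+8 = 30
k=4,p=3: s = 30+12 = 42
k=4,p=4: s = 42+16 = 58
k=5,p=1: s = 58+5 = 63
k=5,p=2: s = 63+10 = 73
k=5,p=3: s = 73+15 = 88
k=5,p=4: s = 88+20 = 108
k=5,p=5: s = 108+25 = 133
k=6,p=1: s = 133+6 = 139
k=6,p=2: s = 139+12 = 151
k=6,p=3: s = 151+18 = 169
k=6,p=4: s = 169+24 = 193
k=6,p=5: s = 193+30 = 223
k=6,p=6: s = 223+36 = 259

259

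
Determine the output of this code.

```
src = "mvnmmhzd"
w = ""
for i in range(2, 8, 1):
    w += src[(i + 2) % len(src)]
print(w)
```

mhzdmv

i=2: add src[4]='m' → 'm'
i=3: add src[5]='h' → 'mh'
i=4: add src[6]='z' → 'mhz'
i=5: add src[7]='d' → 'mhzd'
i=6: add src[0]='m' → 'mhzdm'
i=7: add src[1]='v' → 'mhzdmv'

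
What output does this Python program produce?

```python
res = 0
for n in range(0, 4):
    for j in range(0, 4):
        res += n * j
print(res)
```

36

n=0,j=0: res = 0+0 = 0
n=0,j=1: res = 0+0 = 0
n=0,j=2: res = 0+0 = 0
n=0,j=3: res = 0+0 = 0
n=1,j=0: res = 0+0 = 0
n=1,j=1: res = 0+1 = 1
n=1,j=2: res = 1+2 = 3
n=1,j=3: res = 3+3 = 6
n=2,j=0: res = 6+0 = 6
n=2,j=1: res = 6+2 = 8
n=2,j=2: res = 8+4 = 12
n=2,j=3: res = 12+6 = 18
n=3,j=0: res = 18+0 = 18
n=3,j=1: res = 18+3 = 21
n=3,j=2: res = 21+6 = 27
n=3,j=3: res = 27+9 = 36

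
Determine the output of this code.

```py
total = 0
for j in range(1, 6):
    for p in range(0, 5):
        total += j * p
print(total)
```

150

j=1,p=0: total = 0+0 = 0
j=1,p=1: total = 0+1 = 1
j=1,p=2: total = 1+2 = 3
j=1,p=3: total = 3+3 = 6
j=1,p=4: total = 6+4 = 10
j=2,p=0: total = 10+0 = 10
j=2,p=1: total = 10+2 = 12
j=2,p=2: total = 12+4 = 16
j=2,p=3: total = 16+6 = 22
j=2,p=4: total = 22+8 = 30
j=3,p=0: total = 30+0 = 30
j=3,p=1: total = 30+3 = 33
j=3,p=2: total = 33+6 = 39
j=3,p=3: total = 39+9 = 48
j=3,p=4: total = 48+12 = 60
j=4,p=0: total = 60+0 = 60
j=4,p=1: total = 60+4 = 64
j=4,p=2: total = 64+8 = 72
j=4,p=3: total = 72+12 = 84
j=4,p=4: total = 84+16 = 100
j=5,p=0: total = 100+0 = 100
j=5,p=1: total = 100+5 = 105
j=5,p=2: total = 105+10 = 115
j=5,p=3: total = 115+15 = 130
j=5,p=4: total = 130+20 = 150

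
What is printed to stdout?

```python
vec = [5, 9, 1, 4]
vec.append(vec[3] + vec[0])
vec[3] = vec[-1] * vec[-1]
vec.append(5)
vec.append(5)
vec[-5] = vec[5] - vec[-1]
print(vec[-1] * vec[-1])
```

25

append vec[3]+vec[0] = 4+5 = 9 → [5, 9, 1, 4, 9]
vec[3] = vec[-1]*vec[-1] = 9*9 = 81 → [5, 9, 1, 81, 9]
append 5 → [5, 9, 1, 81, 9, 5]
append 5 → [5, 9, 1, 81, 9, 5, 5]
vec[-5] = vec[5]-vec[-1] = 5-5 = 0 → [5, 9, 0, 81, 9, 5, 5]
vec[-1]*vec[-1] = 5*5 = 25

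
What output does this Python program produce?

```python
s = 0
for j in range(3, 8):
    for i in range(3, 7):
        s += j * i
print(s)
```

j=3,i=3: s = 0+9 = 9
j=3,i=4: s = 9+12 = 21
j=3,i=5: s = 21+15 = 36
j=3,i=6: s = 36+18 = 54
j=4,i=3: s = 54+12 = 66
j=4,i=4: s = 66+16 = 82
j=4,i=5: s = 82+20 = 102
j=4,i=6: s = 102+24 = 126
j=5,i=3: s = 126+15 = 141
j=5,i=4: s = 141+20 = 161
j=5,i=5: s = 161+25 = 186
j=5,i=6: s = 186+30 = 216
j=6,i=3: s = 216+18 = 234
j=6,i=4: s = 234+24 = 258
j=6,i=5: s = 258+30 = 288
j=6,i=6: s = 288+36 = 324
j=7,i=3: s = 324+21 = 345
j=7,i=4: s = 345+28 = 373
j=7,i=5: s = 373+35 = 408
j=7,i=6: s = 408+42 = 450

450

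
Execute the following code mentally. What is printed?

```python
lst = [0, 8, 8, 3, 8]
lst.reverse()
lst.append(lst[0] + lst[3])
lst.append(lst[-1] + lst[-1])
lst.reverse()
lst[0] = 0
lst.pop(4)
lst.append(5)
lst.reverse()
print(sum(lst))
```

40

reverse → [8, 3, 8, 8, 0]
append lst[0]+lst[3] = 8+8 = 16 → [8, 3, 8, 8, 0, 16]
append lst[-1]+lst[-1] = 16+16 = 32 → [8, 3, 8, 8, 0, 16, 32]
reverse → [32, 16, 0, 8, 8, 3, 8]
lst[0] = 0 → [0, 16, 0, 8, 8, 3, 8]
pop(4) removes 8 → [0, 16, 0, 8, 3, 8]
append 5 → [0, 16, 0, 8, 3, 8, 5]
reverse → [5, 8, 3, 8, 0, 16, 0]
sum = 40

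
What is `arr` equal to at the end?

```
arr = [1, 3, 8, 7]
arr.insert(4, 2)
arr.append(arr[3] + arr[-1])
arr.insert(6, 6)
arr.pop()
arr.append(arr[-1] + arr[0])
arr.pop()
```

insert 2 at 4 → [1, 3, 8, 7, 2]
append arr[3]+arr[-1] = 7+2 = 9 → [1, 3, 8, 7, 2, 9]
insert 6 at 6 → [1, 3, 8, 7, 2, 9, 6]
pop() removes 6 → [1, 3, 8, 7, 2, 9]
append arr[-1]+arr[0] = 9+1 = 10 → [1, 3, 8, 7, 2, 9, 10]
pop() removes 10 → [1, 3, 8, 7, 2, 9]

[1, 3, 8, 7, 2, 9]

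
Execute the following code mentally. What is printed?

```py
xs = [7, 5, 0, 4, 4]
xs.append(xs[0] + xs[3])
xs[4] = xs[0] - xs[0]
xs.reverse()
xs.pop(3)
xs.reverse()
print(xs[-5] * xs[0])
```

append xs[0]+xs[3] = 7+4 = 11 → [7, 5, 0, 4, 4, 11]
xs[4] = xs[0]-xs[0] = 7-7 = 0 → [7, 5, 0, 4, 0, 11]
reverse → [11, 0, 4, 0, 5, 7]
pop(3) removes 0 → [11, 0, 4, 5, 7]
reverse → [7, 5, 4, 0, 11]
xs[-5]*xs[0] = 7*7 = 49

49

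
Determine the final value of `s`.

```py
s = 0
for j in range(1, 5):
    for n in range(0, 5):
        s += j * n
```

j=1,n=0: s = 0+0 = 0
j=1,n=1: s = 0+1 = 1
j=1,n=2: s = 1+2 = 3
j=1,n=3: s = 3+3 = 6
j=1,n=4: s = 6+4 = 10
j=2,n=0: s = 10+0 = 10
j=2,n=1: s = 10+2 = 12
j=2,n=2: s = 12+4 = 16
j=2,n=3: s = 16+6 = 22
j=2,n=4: s = 22+8 = 30
j=3,n=0: s = 30+0 = 30
j=3,n=1: s = 30+3 = 33
j=3,n=2: s = 33+6 = 39
j=3,n=3: s = 39+9 = 48
j=3,n=4: s = 48+12 = 60
j=4,n=0: s = 60+0 = 60
j=4,n=1: s = 60+4 = 64
j=4,n=2: s = 64+8 = 72
j=4,n=3: s = 72+12 = 84
j=4,n=4: s = 84+16 = 100

100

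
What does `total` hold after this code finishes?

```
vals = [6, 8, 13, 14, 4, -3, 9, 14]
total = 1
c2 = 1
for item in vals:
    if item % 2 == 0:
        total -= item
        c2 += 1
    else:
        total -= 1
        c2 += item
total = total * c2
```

item=6: even, total = 1-6 = -5; c2=2
item=8: even, total = (-5)-8 = -13; c2=3
item=13: not even, total = (-13)-1 = -14; c2=16
item=14: even, total = (-14)-14 = -28; c2=17
item=4: even, total = (-28)-4 = -32; c2=18
item=-3: not even, total = (-32)-1 = -33; c2=15
item=9: not even, total = (-33)-1 = -34; c2=24
item=14: even, total = (-34)-14 = -48; c2=25
total*c2 = (-48)*25 = -1200

-1200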